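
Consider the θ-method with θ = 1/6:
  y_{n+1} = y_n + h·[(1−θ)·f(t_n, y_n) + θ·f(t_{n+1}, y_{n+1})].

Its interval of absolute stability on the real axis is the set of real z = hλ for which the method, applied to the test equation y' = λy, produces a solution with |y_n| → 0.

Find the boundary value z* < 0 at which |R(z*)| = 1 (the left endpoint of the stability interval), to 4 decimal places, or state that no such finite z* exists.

With y'=λy (z=hλ):
  y_{n+1} = y_n + z·[5/6·y_n + 1/6·y_{n+1}] ⇒ (1 − 1/6z)y_{n+1} = (1 + 5/6z)y_n
  R(z) = (1 + 5/6z)/(1 − 1/6z).

Solve |R(x)|<1 on ℝ⁻.
x=-1.55: |R|=0.2318
R=−1: 1+5/6x = −1+1/6x ⇒ -2/3x=2 ⇒ x=2/(-2/3)=-3.0000
Confirm numerically:
  x=-2.897: |R|=0.95369 <1
  x=-2.290: |R|=0.65742 <1
  x=-1.687: |R|=0.31677 <1
  x=-1.452: |R|=0.16908 <1
  x=-3.397: |R|=1.16899 >1
  x=-3.270: |R|=1.11650 >1
  x=-3.245: |R|=1.10600 >1
So |R|<1 on (-3.0000, 0).

z* = -3.0000.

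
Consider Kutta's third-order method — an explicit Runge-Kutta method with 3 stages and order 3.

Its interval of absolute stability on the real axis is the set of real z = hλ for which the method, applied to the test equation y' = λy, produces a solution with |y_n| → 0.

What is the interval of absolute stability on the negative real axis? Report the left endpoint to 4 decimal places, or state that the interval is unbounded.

z∈(-2.5127,0).

With y'=λy (z=hλ):
  order 3, 3-stage ⇒ R(z)=1+z+z^2/2+z^3/6
  (e.g. R(-1)=0.33333, |R|=0.33333)

Need |R(x)|<1, x<0.
x=-1: |R|=0.3333
|R(-2.2)|=0.5547 |R(-1.69)|=0.0664 |R(-0.94)|=0.3634
Bisect:
  x_lo=-3.3849 |R|=3.1200  x_hi=-0.2397 |R|=0.7867
  mid=-1.81232 |R|=0.16216 →hi
  mid=-2.59862 |R|=1.14688 →lo
  mid=-2.20547 |R|=0.56136 →hi
  mid=-2.40204 |R|=0.82703 →hi
  mid=-2.50033 |R|=0.97971 →hi
  mid=-2.54948 |R|=1.06142 →lo
  mid=-2.52490 |R|=1.02010 →lo
  ...
  [-2.51281,-2.51262] ⇒ x*=-2.5127
Stable set (-2.5127, 0).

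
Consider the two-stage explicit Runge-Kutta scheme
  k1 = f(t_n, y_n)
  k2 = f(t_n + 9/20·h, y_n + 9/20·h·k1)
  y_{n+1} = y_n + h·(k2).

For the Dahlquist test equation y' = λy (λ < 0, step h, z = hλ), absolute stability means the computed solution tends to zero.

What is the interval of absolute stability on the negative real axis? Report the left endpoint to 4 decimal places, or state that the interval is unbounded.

On y'=λy, z=hλ:
  k1=λy_n ⇒ h·k1=z·y_n;  k2=λ(1+9/20z)y_n ⇒ h·k2=z(1+9/20z)y_n
  y_{n+1}/y_n = 1 + z(1+9/20z) = 1 + z + 9/20z²
  Hence R(z) = 1 + z + 9/20z².

Need |R(x)|<1, x<0.
x=-0.55: |R|=0.5861
R=1: x+9/20x²=0 ⇒ x=−20/9=-2.2222; min R=1−1/(4·9/20)=0.4444>−1
Confirm numerically:
  x=-2.060: |R|=0.84962 <1
  x=-1.974: |R|=0.77950 <1
  x=-1.557: |R|=0.53391 <1
  x=-1.060: |R|=0.44562 <1
  x=-2.584: |R|=1.42068 >1
  x=-2.431: |R|=1.22839 >1
  x=-2.268: |R|=1.04672 >1
Stable set (-2.2222, 0).

(-2.2222, 0).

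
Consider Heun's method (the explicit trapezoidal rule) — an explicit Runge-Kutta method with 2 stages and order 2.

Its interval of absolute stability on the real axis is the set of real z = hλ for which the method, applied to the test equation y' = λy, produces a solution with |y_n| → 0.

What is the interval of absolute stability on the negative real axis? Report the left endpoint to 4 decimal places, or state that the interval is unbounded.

(-2.0000, 0).

Set f=λy, z=hλ:
  order 2, 2-stage ⇒ R(z)=1+z+z^2/2
  (e.g. R(-1.39)=0.57605, |R|=0.57605)

Solve |R(x)|<1 on ℝ⁻.
x=-1.39: |R|=0.5760
|R(-2.16)|=1.1728 |R(-1.32)|=0.5512 |R(-1.2)|=0.5200
Bisect:
  x_lo=-2.7357 |R|=2.0063  x_hi=-0.1481 |R|=0.8629
  mid=-1.44187 |R|=0.59762 →hi
  mid=-2.08878 |R|=1.09272 →lo
  mid=-1.76532 |R|=0.79286 →hi
  mid=-1.92705 |R|=0.92971 →hi
  mid=-2.00791 |R|=1.00794 →lo
  mid=-1.96748 |R|=0.96801 →hi
  mid=-1.98770 |R|=0.98777 →hi
  mid=-1.99780 |R|=0.99781 →hi
  mid=-2.00286 |R|=1.00286 →lo
  ...
  [-2.00002,-1.99986] ⇒ x*=-2.0000
Interval (-2.0000, 0).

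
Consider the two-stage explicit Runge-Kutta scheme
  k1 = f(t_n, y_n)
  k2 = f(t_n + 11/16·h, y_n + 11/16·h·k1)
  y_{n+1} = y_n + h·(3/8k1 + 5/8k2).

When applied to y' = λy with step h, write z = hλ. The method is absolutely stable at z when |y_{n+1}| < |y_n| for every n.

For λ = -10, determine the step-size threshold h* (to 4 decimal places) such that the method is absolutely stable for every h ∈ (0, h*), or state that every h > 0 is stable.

Set f=λy, z=hλ:
  k1=λy_n ⇒ h·k1=z·y_n;  k2=λ(1+11/16z)y_n ⇒ h·k2=z(1+11/16z)y_n
  y_{n+1}/y_n = 1 + 3/8z + 5/8z(1+11/16z) = 1 + z + 55/128z²
  Hence R(z) = 1 + z + 55/128z².

Solve |R(x)|<1 on ℝ⁻.
x=-1.28: |R|=0.4240
R=1: x+55/128x²=0 ⇒ x=−128/55=-2.3273; min R=1−1/(4·55/128)=0.4182>−1
Confirm numerically:
  x=-1.709: |R|=0.54598 <1
  x=-1.695: |R|=0.53950 <1
  x=-1.483: |R|=0.46201 <1
  x=-1.321: |R|=0.42882 <1
  x=-2.913: |R|=1.73314 >1
  x=-2.363: |R|=1.03628 >1
So |R|<1 on (-2.3273, 0).

(-2.3273,0); λ=-10 ⇒ h* = (128/55)/10 = 0.2327.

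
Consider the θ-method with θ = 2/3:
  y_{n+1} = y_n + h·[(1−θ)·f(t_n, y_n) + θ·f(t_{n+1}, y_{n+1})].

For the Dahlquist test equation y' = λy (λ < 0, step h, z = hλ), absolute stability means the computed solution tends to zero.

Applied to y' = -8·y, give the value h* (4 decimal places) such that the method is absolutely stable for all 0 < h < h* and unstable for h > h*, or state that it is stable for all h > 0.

Test eqn y'=λy, z=hλ:
  y_{n+1} = y_n + z·[1/3·y_n + 2/3·y_{n+1}] ⇒ (1 − 2/3z)y_{n+1} = (1 + 1/3z)y_n
  Hence R(z) = (1 + 1/3z)/(1 − 2/3z).

Find x<0 with |R(x)|<1.
x=-0.82: |R|=0.4698
x=-2: |R|=0.1429
x=-10: |R|=0.3043
x=-100: |R|=0.4778
θ=2/3≥1/2 ⇒ |1+1/3x|<|1−2/3x| ∀x<0 ⇒ interval (−∞,0).

(−∞, 0) — no finite endpoint. Any h>0 works for λ=-8.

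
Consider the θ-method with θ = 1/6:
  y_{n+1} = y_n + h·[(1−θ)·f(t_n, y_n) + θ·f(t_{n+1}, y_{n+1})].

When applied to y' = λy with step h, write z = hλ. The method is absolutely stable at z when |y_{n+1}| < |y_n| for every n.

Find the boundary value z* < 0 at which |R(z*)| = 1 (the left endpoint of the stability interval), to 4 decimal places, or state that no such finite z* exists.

z* = -3.0000.

Set f=λy, z=hλ:
  y_{n+1} = y_n + z·[5/6·y_n + 1/6·y_{n+1}] ⇒ (1 − 1/6z)y_{n+1} = (1 + 5/6z)y_n
  Hence R(z) = (1 + 5/6z)/(1 − 1/6z).

Find x<0 with |R(x)|<1.
x=-0.92: |R|=0.2023
R=−1: 1+5/6x = −1+1/6x ⇒ -2/3x=2 ⇒ x=2/(-2/3)=-3.0000
Confirm numerically:
  x=-2.290: |R|=0.65742 <1
  x=-2.075: |R|=0.54180 <1
  x=-1.313: |R|=0.07726 <1
  x=-3.508: |R|=1.21371 >1
  x=-3.422: |R|=1.17916 >1
  x=-3.254: |R|=1.10979 >1
Interval (-3.0000, 0).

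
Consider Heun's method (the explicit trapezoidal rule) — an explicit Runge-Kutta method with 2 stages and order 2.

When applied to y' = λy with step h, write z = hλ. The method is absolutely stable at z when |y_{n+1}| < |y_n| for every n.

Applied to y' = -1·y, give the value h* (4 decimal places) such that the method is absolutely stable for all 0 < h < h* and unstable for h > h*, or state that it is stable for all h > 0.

Test eqn y'=λy, z=hλ:
  order 2, 2-stage ⇒ R(z)=1+z+z^2/2
  (e.g. R(-0.75)=0.53125, |R|=0.53125)

Find x<0 with |R(x)|<1.
x=-0.75: |R|=0.5312
|R(-2.14)|=1.1498 |R(-0.89)|=0.5061 |R(-0.88)|=0.5072
Bisect:
  x_lo=-2.5350 |R|=1.6781  x_hi=-0.1888 |R|=0.8290
  mid=-1.36190 |R|=0.56549 →hi
  mid=-1.94843 |R|=0.94976 →hi
  mid=-2.24170 |R|=1.27091 →lo
  mid=-2.09507 |R|=1.09958 →lo
  mid=-2.02175 |R|=1.02199 →lo
  mid=-1.98509 |R|=0.98520 →hi
  mid=-2.00342 |R|=1.00343 →lo
  ...
  [-2.00013,-1.99998] ⇒ x*=-2.0000
Stable set (-2.0000, 0).

(-2.0000,0); λ=-1 ⇒ h* = 2.0000.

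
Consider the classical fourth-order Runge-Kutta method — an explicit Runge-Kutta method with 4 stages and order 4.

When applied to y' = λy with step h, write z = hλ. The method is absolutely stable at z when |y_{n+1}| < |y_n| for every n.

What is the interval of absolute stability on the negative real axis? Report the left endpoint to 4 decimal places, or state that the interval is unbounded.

(-2.7853, 0).

With y'=λy (z=hλ):
  order 4, 4-stage ⇒ R(z)=1+z+z^2/2+z^3/6+z^4/24
  (e.g. R(-0.71)=0.49299, |R|=0.49299)

Solve |R(x)|<1 on ℝ⁻.
x=-0.71: |R|=0.4930
|R(-2.58)|=0.7321 |R(-2.32)|=0.4971 |R(-1.43)|=0.2793
Bisect:
  x_lo=-3.2286 |R|=1.9017  x_hi=-0.1837 |R|=0.8322
  mid=-1.70616 |R|=0.27464 →hi
  mid=-2.46740 |R|=0.61738 →hi
  mid=-2.84803 |R|=1.09877 →lo
  mid=-2.65772 |R|=0.82408 →hi
  mid=-2.75287 |R|=0.95221 →hi
  mid=-2.80045 |R|=1.02309 →lo
  mid=-2.77666 |R|=0.98706 →hi
  mid=-2.78855 |R|=1.00493 →lo
  ...
  [-2.78539,-2.78521] ⇒ x*=-2.7853
So |R|<1 on (-2.7853, 0).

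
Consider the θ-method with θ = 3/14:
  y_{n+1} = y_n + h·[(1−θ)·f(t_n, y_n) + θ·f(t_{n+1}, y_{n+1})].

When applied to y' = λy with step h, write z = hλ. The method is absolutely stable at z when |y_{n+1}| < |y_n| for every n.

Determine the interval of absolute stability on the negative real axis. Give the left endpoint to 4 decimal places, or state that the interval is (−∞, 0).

On y'=λy, z=hλ:
  y_{n+1} = y_n + z·[11/14·y_n + 3/14·y_{n+1}] ⇒ (1 − 3/14z)y_{n+1} = (1 + 11/14z)y_n
  ⇒ R(z) = (1 + 11/14z)/(1 − 3/14z).

Need |R(x)|<1, x<0.
x=-1.13: |R|=0.0903
R=−1: 1+11/14x = −1+3/14x ⇒ -4/7x=2 ⇒ x=2/(-4/7)=-3.5000
Confirm numerically:
  x=-2.973: |R|=0.81605 <1
  x=-2.546: |R|=0.64729 <1
  x=-2.534: |R|=0.64226 <1
  x=-4.033: |R|=1.16338 >1
  x=-3.723: |R|=1.07088 >1
Stable set (-3.5000, 0).

(-3.5000, 0).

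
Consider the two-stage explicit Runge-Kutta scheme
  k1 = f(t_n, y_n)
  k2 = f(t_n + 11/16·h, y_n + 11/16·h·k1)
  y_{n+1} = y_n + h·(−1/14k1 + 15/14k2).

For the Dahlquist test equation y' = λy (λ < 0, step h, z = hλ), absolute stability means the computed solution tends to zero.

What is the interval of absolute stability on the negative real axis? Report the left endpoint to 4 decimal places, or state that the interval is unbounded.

Test eqn y'=λy, z=hλ:
  k1=λy_n ⇒ h·k1=z·y_n;  k2=λ(1+11/16z)y_n ⇒ h·k2=z(1+11/16z)y_n
  y_{n+1}/y_n = 1 − 1/14z + 15/14z(1+11/16z) = 1 + z + 165/224z²
  R(z) = 1 + z + 165/224z².

Solve |R(x)|<1 on ℝ⁻.
x=-0.52: |R|=0.6792
R=1: x+165/224x²=0 ⇒ x=−224/165=-1.3576; min R=1−1/(4·165/224)=0.6606>−1
Confirm numerically:
  x=-1.107: |R|=0.79567 <1
  x=-1.084: |R|=0.78155 <1
  x=-0.707: |R|=0.66119 <1
  x=-1.808: |R|=1.59987 >1
  x=-1.785: |R|=1.56200 >1
  x=-1.677: |R|=1.39458 >1
Stable set (-1.3576, 0).

(-1.3576, 0).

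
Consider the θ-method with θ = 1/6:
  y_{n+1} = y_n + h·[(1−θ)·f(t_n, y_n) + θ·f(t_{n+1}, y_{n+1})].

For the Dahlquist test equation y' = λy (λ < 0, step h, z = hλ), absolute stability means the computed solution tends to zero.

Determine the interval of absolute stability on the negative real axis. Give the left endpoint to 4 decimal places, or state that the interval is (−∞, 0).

Test eqn y'=λy, z=hλ:
  y_{n+1} = y_n + z·[5/6·y_n + 1/6·y_{n+1}] ⇒ (1 − 1/6z)y_{n+1} = (1 + 5/6z)y_n
  R(z) = (1 + 5/6z)/(1 − 1/6z).

Need |R(x)|<1, x<0.
x=-0.59: |R|=0.4628
R=−1: 1+5/6x = −1+1/6x ⇒ -2/3x=2 ⇒ x=2/(-2/3)=-3.0000
Confirm numerically:
  x=-2.109: |R|=0.56049 <1
  x=-1.909: |R|=0.44822 <1
  x=-1.449: |R|=0.16714 <1
  x=-3.591: |R|=1.24648 >1
  x=-3.221: |R|=1.09587 >1
  x=-3.134: |R|=1.05868 >1
Stable set (-3.0000, 0).

(-3.0000, 0).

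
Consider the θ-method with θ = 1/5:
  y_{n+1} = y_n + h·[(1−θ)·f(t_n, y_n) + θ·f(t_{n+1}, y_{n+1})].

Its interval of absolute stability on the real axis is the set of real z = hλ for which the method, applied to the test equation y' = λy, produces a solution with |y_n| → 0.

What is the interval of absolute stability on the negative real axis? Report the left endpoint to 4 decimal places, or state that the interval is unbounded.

Set f=λy, z=hλ:
  y_{n+1} = y_n + z·[4/5·y_n + 1/5·y_{n+1}] ⇒ (1 − 1/5z)y_{n+1} = (1 + 4/5z)y_n
  ⇒ R(z) = (1 + 4/5z)/(1 − 1/5z).

Boundary: |R(x)|=1, x<0.
x=-1.29: |R|=0.0254
R=−1: 1+4/5x = −1+1/5x ⇒ -3/5x=2 ⇒ x=2/(-3/5)=-3.3333
Confirm numerically:
  x=-3.232: |R|=0.96307 <1
  x=-1.475: |R|=0.13900 <1
  x=-1.419: |R|=0.10531 <1
  x=-3.864: |R|=1.17960 >1
  x=-3.661: |R|=1.11350 >1
  x=-3.357: |R|=1.00850 >1
So |R|<1 on (-3.3333, 0).

(-3.3333, 0).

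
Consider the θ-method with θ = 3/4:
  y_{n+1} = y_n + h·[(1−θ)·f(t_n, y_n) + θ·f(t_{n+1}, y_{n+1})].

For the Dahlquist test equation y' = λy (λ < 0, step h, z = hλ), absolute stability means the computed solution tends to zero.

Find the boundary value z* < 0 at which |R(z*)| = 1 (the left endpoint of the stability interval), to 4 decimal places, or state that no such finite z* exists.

interval (−∞, 0).

On y'=λy, z=hλ:
  y_{n+1} = y_n + z·[1/4·y_n + 3/4·y_{n+1}] ⇒ (1 − 3/4z)y_{n+1} = (1 + 1/4z)y_n
  ⇒ R(z) = (1 + 1/4z)/(1 − 3/4z).

Solve |R(x)|<1 on ℝ⁻.
x=-0.33: |R|=0.7355
x=-2: |R|=0.2000
x=-10: |R|=0.1765
x=-100: |R|=0.3158
θ=3/4≥1/2 ⇒ |1+1/4x|<|1−3/4x| ∀x<0 ⇒ interval (−∞,0).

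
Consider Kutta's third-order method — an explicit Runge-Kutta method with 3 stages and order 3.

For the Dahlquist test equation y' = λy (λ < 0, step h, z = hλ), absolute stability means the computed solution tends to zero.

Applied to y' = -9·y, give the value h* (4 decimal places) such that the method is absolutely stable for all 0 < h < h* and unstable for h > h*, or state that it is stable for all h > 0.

Test eqn y'=λy, z=hλ:
  order 3, 3-stage ⇒ R(z)=1+z+z^2/2+z^3/6
  (e.g. R(-1.43)=0.10508, |R|=0.10508)

Find x<0 with |R(x)|<1.
x=-1.43: |R|=0.1051
|R(-2.89)|=1.7369 |R(-2.82)|=1.5814 |R(-1.65)|=0.0374
Bisect:
  x_lo=-2.9252 |R|=1.8186  x_hi=-0.1860 |R|=0.8303
  mid=-1.55559 |R|=0.02696 →hi
  mid=-2.24041 |R|=0.60495 →hi
  mid=-2.58281 |R|=1.11898 →lo
  mid=-2.41161 |R|=0.84128 →hi
  mid=-2.49721 |R|=0.97464 →hi
  mid=-2.54001 |R|=1.04540 →lo
  mid=-2.51861 |R|=1.00967 →lo
  ...
  [-2.51276,-2.51259] ⇒ x*=-2.5127
Interval (-2.5127, 0).

(-2.5127,0); λ=-9 ⇒ h* = 0.2792.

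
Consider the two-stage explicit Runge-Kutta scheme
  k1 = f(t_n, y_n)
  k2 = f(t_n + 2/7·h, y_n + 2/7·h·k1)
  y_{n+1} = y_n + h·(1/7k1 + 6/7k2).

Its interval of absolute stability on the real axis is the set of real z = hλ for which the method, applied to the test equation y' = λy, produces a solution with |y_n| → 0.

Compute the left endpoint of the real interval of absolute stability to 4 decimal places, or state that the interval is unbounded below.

With y'=λy (z=hλ):
  k1=λy_n ⇒ h·k1=z·y_n;  k2=λ(1+2/7z)y_n ⇒ h·k2=z(1+2/7z)y_n
  y_{n+1}/y_n = 1 + 1/7z + 6/7z(1+2/7z) = 1 + z + 12/49z²
  ⇒ R(z) = 1 + z + 12/49z².

Need |R(x)|<1, x<0.
x=-0.53: |R|=0.5388
R=1: x+12/49x²=0 ⇒ x=−49/12=-4.0833; min R=1−1/(4·12/49)=-0.0208>−1
Confirm numerically:
  x=-2.931: |R|=0.17286 <1
  x=-2.906: |R|=0.16212 <1
  x=-2.007: |R|=0.02054 <1
  x=-4.505: |R|=1.46521 >1
  x=-4.152: |R|=1.06982 >1
Stable set (-4.0833, 0).

left endpoint -4.0833.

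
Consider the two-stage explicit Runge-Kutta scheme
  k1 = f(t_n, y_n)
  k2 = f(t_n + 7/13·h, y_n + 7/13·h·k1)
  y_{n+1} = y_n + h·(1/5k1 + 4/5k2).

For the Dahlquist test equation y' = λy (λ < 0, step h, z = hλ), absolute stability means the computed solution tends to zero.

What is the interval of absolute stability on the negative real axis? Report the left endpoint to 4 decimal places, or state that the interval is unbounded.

With y'=λy (z=hλ):
  k1=λy_n ⇒ h·k1=z·y_n;  k2=λ(1+7/13z)y_n ⇒ h·k2=z(1+7/13z)y_n
  y_{n+1}/y_n = 1 + 1/5z + 4/5z(1+7/13z) = 1 + z + 28/65z²
  Hence R(z) = 1 + z + 28/65z².

Need |R(x)|<1, x<0.
x=-1.56: |R|=0.4883
R=1: x+28/65x²=0 ⇒ x=−65/28=-2.3214; min R=1−1/(4·28/65)=0.4196>−1
Confirm numerically:
  x=-1.972: |R|=0.70317 <1
  x=-1.928: |R|=0.67325 <1
  x=-1.532: |R|=0.47903 <1
  x=-1.523: |R|=0.47618 <1
  x=-2.729: |R|=1.47913 >1
  x=-2.665: |R|=1.39442 >1
  x=-2.457: |R|=1.14349 >1
Interval (-2.3214, 0).

z∈(-2.3214,0).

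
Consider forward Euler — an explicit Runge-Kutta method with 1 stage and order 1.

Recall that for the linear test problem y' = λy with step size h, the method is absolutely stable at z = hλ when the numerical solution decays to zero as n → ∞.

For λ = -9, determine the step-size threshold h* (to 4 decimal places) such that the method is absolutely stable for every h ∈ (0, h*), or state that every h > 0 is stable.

(-2.0000,0); λ=-9 ⇒ h* = 0.2222.

On y'=λy, z=hλ:
  order 1, 1-stage ⇒ R(z)=1+z
  (e.g. R(-1.36)=-0.36000, |R|=0.36000)

Solve |R(x)|<1 on ℝ⁻.
x=-1.36: |R|=0.3600
|R(-1.19)|=0.1900 |R(-0.65)|=0.3500 |R(-0.64)|=0.3600
Bisect:
  x_lo=-2.5154 |R|=1.5154  x_hi=-0.1691 |R|=0.8309
  mid=-1.34221 |R|=0.34221 →hi
  mid=-1.92879 |R|=0.92879 →hi
  mid=-2.22208 |R|=1.22208 →lo
  mid=-2.07544 |R|=1.07544 →lo
  mid=-2.00211 |R|=1.00211 →lo
  mid=-1.96545 |R|=0.96545 →hi
  mid=-1.98378 |R|=0.98378 →hi
  mid=-1.99295 |R|=0.99295 →hi
  mid=-1.99753 |R|=0.99753 →hi
  ...
  [-2.00011,-1.99996] ⇒ x*=-2.0000
Stable set (-2.0000, 0).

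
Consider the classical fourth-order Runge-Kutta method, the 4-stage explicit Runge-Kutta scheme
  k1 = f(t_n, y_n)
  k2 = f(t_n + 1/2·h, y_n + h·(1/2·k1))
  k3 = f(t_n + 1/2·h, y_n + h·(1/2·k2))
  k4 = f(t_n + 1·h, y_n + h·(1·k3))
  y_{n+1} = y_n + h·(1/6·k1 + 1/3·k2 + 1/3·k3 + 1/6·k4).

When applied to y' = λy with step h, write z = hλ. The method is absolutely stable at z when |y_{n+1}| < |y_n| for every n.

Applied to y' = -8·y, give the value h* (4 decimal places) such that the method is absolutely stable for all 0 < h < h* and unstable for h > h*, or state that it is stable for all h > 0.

With y'=λy (z=hλ):
  order 4, 4-stage ⇒ R(z)=1+z+z^2/2+z^3/6+z^4/24
  (e.g. R(-1.74)=0.27773, |R|=0.27773)

Solve |R(x)|<1 on ℝ⁻.
x=-1.74: |R|=0.2777
|R(-0.77)|=0.4650 |R(-0.75)|=0.4741 |R(-0.74)|=0.4788
Bisect:
  x_lo=-3.5614 |R|=2.9548  x_hi=-0.1655 |R|=0.8474
  mid=-1.86346 |R|=0.29673 →hi
  mid=-2.71242 |R|=0.89557 →hi
  mid=-3.13690 |R|=1.67309 →lo
  mid=-2.92466 |R|=1.23127 →lo
  mid=-2.81854 |R|=1.05129 →lo
  mid=-2.76548 |R|=0.97054 →hi
  mid=-2.79201 |R|=1.01017 →lo
  mid=-2.77874 |R|=0.99017 →hi
  mid=-2.78538 |R|=1.00013 →lo
  mid=-2.78206 |R|=0.99514 →hi
  ...
  [-2.78538,-2.78517] ⇒ x*=-2.7853
So |R|<1 on (-2.7853, 0).

(-2.7853,0); λ=-8 ⇒ h* = 0.3482.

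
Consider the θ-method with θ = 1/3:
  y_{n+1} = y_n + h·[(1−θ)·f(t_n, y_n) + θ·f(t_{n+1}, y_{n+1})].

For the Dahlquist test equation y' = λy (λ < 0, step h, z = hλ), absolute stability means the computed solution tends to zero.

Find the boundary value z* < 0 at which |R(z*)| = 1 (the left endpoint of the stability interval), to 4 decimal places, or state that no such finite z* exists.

left endpoint -6.0000.

On y'=λy, z=hλ:
  y_{n+1} = y_n + z·[2/3·y_n + 1/3·y_{n+1}] ⇒ (1 − 1/3z)y_{n+1} = (1 + 2/3z)y_n
  so R(z) = (1 + 2/3z)/(1 − 1/3z).

Find x<0 with |R(x)|<1.
x=-0.43: |R|=0.6239
R=−1: 1+2/3x = −1+1/3x ⇒ -1/3x=2 ⇒ x=2/(-1/3)=-6.0000
Confirm numerically:
  x=-5.820: |R|=0.97959 <1
  x=-4.415: |R|=0.78624 <1
  x=-3.684: |R|=0.65350 <1
  x=-3.594: |R|=0.63512 <1
  x=-6.235: |R|=1.02545 >1
  x=-6.159: |R|=1.01736 >1
So |R|<1 on (-6.0000, 0).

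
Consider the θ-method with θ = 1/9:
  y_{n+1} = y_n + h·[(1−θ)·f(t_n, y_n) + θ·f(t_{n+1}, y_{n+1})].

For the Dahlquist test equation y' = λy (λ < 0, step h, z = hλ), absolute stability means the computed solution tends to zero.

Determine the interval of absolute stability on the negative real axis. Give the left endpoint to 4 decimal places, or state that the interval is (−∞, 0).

z∈(-2.5714,0).

Test eqn y'=λy, z=hλ:
  y_{n+1} = y_n + z·[8/9·y_n + 1/9·y_{n+1}] ⇒ (1 − 1/9z)y_{n+1} = (1 + 8/9z)y_n
  Hence R(z) = (1 + 8/9z)/(1 − 1/9z).

Find x<0 with |R(x)|<1.
x=-1.29: |R|=0.1283
R=−1: 1+8/9x = −1+1/9x ⇒ -7/9x=2 ⇒ x=2/(-7/9)=-2.5714
Confirm numerically:
  x=-2.427: |R|=0.91153 <1
  x=-1.171: |R|=0.03618 <1
  x=-1.139: |R|=0.01105 <1
  x=-2.857: |R|=1.16859 >1
  x=-2.779: |R|=1.12336 >1
  x=-2.627: |R|=1.03346 >1
Stable set (-2.5714, 0).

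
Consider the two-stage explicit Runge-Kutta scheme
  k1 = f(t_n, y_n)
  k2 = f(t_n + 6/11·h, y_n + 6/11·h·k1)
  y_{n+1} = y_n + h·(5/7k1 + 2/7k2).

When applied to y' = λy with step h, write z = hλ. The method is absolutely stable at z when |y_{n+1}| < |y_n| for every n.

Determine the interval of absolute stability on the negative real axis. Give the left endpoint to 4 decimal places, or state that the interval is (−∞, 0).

On y'=λy, z=hλ:
  k1=λy_n ⇒ h·k1=z·y_n;  k2=λ(1+6/11z)y_n ⇒ h·k2=z(1+6/11z)y_n
  y_{n+1}/y_n = 1 + 5/7z + 2/7z(1+6/11z) = 1 + z + 12/77z²
  R(z) = 1 + z + 12/77z².

Boundary: |R(x)|=1, x<0.
x=-1.21: |R|=0.0182
R=1: x+12/77x²=0 ⇒ x=−77/12=-6.4167; min R=1−1/(4·12/77)=-0.6042>−1
Confirm numerically:
  x=-5.181: |R|=0.00229 <1
  x=-4.683: |R|=0.26526 <1
  x=-4.620: |R|=0.29360 <1
  x=-4.101: |R|=0.47998 <1
  x=-6.696: |R|=1.29149 >1
  x=-6.635: |R|=1.22576 >1
  x=-6.450: |R|=1.03351 >1
So |R|<1 on (-6.4167, 0).

(-6.4167, 0).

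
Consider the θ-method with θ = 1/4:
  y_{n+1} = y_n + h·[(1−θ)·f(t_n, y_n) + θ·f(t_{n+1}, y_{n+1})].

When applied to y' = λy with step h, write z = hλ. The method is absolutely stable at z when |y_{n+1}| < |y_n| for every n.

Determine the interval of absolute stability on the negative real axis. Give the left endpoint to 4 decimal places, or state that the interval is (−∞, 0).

On y'=λy, z=hλ:
  y_{n+1} = y_n + z·[3/4·y_n + 1/4·y_{n+1}] ⇒ (1 − 1/4z)y_{n+1} = (1 + 3/4z)y_n
  ⇒ R(z) = (1 + 3/4z)/(1 − 1/4z).

Need |R(x)|<1, x<0.
x=-0.39: |R|=0.6446
R=−1: 1+3/4x = −1+1/4x ⇒ -1/2x=2 ⇒ x=2/(-1/2)=-4.0000
Confirm numerically:
  x=-3.452: |R|=0.85293 <1
  x=-3.302: |R|=0.80882 <1
  x=-3.176: |R|=0.77035 <1
  x=-1.954: |R|=0.31273 <1
  x=-4.455: |R|=1.10763 >1
  x=-4.330: |R|=1.07923 >1
  x=-4.051: |R|=1.01267 >1
So |R|<1 on (-4.0000, 0).

(-4.0000, 0).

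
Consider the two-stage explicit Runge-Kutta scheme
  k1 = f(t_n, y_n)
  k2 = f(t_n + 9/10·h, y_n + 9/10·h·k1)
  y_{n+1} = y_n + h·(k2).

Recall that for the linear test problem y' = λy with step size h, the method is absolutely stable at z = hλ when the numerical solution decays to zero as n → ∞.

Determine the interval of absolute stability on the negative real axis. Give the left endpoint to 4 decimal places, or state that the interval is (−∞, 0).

z∈(-1.1111,0).

On y'=λy, z=hλ:
  k1=λy_n ⇒ h·k1=z·y_n;  k2=λ(1+9/10z)y_n ⇒ h·k2=z(1+9/10z)y_n
  y_{n+1}/y_n = 1 + z(1+9/10z) = 1 + z + 9/10z²
  R(z) = 1 + z + 9/10z².

Solve |R(x)|<1 on ℝ⁻.
x=-0.39: |R|=0.7469
R=1: x+9/10x²=0 ⇒ x=−10/9=-1.1111; min R=1−1/(4·9/10)=0.7222>−1
Confirm numerically:
  x=-1.083: |R|=0.97260 <1
  x=-1.030: |R|=0.92481 <1
  x=-0.535: |R|=0.72260 <1
  x=-1.711: |R|=1.92377 >1
  x=-1.353: |R|=1.29455 >1
  x=-1.333: |R|=1.26620 >1
So |R|<1 on (-1.1111, 0).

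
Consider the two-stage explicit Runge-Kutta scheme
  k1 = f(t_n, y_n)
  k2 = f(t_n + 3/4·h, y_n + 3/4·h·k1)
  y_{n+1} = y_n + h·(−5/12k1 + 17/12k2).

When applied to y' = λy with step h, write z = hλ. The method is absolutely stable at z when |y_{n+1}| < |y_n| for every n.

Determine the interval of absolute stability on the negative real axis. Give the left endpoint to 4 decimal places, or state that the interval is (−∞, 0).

(-0.9412, 0).

Set f=λy, z=hλ:
  k1=λy_n ⇒ h·k1=z·y_n;  k2=λ(1+3/4z)y_n ⇒ h·k2=z(1+3/4z)y_n
  y_{n+1}/y_n = 1 − 5/12z + 17/12z(1+3/4z) = 1 + z + 17/16z²
  Hence R(z) = 1 + z + 17/16z².

Boundary: |R(x)|=1, x<0.
x=-0.42: |R|=0.7674
R=1: x+17/16x²=0 ⇒ x=−16/17=-0.9412; min R=1−1/(4·17/16)=0.7647>−1
Confirm numerically:
  x=-0.504: |R|=0.76589 <1
  x=-0.436: |R|=0.76598 <1
  x=-0.403: |R|=0.76956 <1
  x=-1.148: |R|=1.25227 >1
  x=-1.075: |R|=1.15285 >1
Interval (-0.9412, 0).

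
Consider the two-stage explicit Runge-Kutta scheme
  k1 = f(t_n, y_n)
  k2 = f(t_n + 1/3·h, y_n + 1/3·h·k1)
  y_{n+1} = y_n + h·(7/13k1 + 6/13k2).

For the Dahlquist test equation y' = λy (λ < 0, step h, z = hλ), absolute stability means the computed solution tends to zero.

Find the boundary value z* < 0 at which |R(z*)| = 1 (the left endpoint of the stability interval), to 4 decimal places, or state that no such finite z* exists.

Test eqn y'=λy, z=hλ:
  k1=λy_n ⇒ h·k1=z·y_n;  k2=λ(1+1/3z)y_n ⇒ h·k2=z(1+1/3z)y_n
  y_{n+1}/y_n = 1 + 7/13z + 6/13z(1+1/3z) = 1 + z + 2/13z²
  Hence R(z) = 1 + z + 2/13z².

Need |R(x)|<1, x<0.
x=-1.46: |R|=0.1321
R=1: x+2/13x²=0 ⇒ x=−13/2=-6.5000; min R=1−1/(4·2/13)=-0.6250>−1
Confirm numerically:
  x=-5.734: |R|=0.32427 <1
  x=-3.632: |R|=0.60255 <1
  x=-3.568: |R|=0.60944 <1
  x=-6.797: |R|=1.31057 >1
  x=-6.596: |R|=1.09742 >1
So |R|<1 on (-6.5000, 0).

left endpoint -6.5000.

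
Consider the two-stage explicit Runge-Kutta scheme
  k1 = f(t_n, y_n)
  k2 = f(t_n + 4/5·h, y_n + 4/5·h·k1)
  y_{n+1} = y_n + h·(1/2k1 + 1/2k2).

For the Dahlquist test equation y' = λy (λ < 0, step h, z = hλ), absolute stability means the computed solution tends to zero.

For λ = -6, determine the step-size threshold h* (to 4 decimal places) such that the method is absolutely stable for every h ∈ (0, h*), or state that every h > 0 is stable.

Test eqn y'=λy, z=hλ:
  k1=λy_n ⇒ h·k1=z·y_n;  k2=λ(1+4/5z)y_n ⇒ h·k2=z(1+4/5z)y_n
  y_{n+1}/y_n = 1 + 1/2z + 1/2z(1+4/5z) = 1 + z + 2/5z²
  Hence R(z) = 1 + z + 2/5z².

Find x<0 with |R(x)|<1.
x=-1.68: |R|=0.4490
R=1: x+2/5x²=0 ⇒ x=−5/2=-2.5000; min R=1−1/(4·2/5)=0.3750>−1
Confirm numerically:
  x=-2.058: |R|=0.63615 <1
  x=-1.830: |R|=0.50956 <1
  x=-1.731: |R|=0.46754 <1
  x=-1.205: |R|=0.37581 <1
  x=-2.811: |R|=1.34969 >1
  x=-2.808: |R|=1.34595 >1
  x=-2.632: |R|=1.13897 >1
Interval (-2.5000, 0).

(-2.5000,0); λ=-6 ⇒ h* = (5/2)/6 = 0.4167.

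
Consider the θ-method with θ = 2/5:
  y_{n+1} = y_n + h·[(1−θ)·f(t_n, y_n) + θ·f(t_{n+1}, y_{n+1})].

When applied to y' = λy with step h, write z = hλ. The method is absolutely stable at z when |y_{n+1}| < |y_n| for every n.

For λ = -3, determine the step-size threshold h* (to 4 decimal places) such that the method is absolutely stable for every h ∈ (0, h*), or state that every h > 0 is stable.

With y'=λy (z=hλ):
  y_{n+1} = y_n + z·[3/5·y_n + 2/5·y_{n+1}] ⇒ (1 − 2/5z)y_{n+1} = (1 + 3/5z)y_n
  R(z) = (1 + 3/5z)/(1 − 2/5z).

Boundary: |R(x)|=1, x<0.
x=-0.95: |R|=0.3116
R=−1: 1+3/5x = −1+2/5x ⇒ -1/5x=2 ⇒ x=2/(-1/5)=-10.0000
Confirm numerically:
  x=-9.381: |R|=0.97395 <1
  x=-8.249: |R|=0.91855 <1
  x=-6.949: |R|=0.83855 <1
  x=-5.866: |R|=0.75293 <1
  x=-10.483: |R|=1.01860 >1
  x=-10.152: |R|=1.00601 >1
  x=-10.036: |R|=1.00144 >1
Interval (-10.0000, 0).

(-10.0000,0); λ=-3 ⇒ h* = (10)/3 = 3.3333.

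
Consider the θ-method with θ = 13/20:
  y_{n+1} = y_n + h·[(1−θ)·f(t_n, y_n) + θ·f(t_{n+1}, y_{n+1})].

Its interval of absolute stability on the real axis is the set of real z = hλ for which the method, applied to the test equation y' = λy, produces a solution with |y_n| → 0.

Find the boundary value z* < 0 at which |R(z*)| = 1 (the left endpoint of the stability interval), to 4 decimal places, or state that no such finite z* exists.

On y'=λy, z=hλ:
  y_{n+1} = y_n + z·[7/20·y_n + 13/20·y_{n+1}] ⇒ (1 − 13/20z)y_{n+1} = (1 + 7/20z)y_n
  ⇒ R(z) = (1 + 7/20z)/(1 − 13/20z).

Solve |R(x)|<1 on ℝ⁻.
x=-0.36: |R|=0.7083
x=-2: |R|=0.1304
x=-10: |R|=0.3333
x=-100: |R|=0.5152
θ=13/20≥1/2 ⇒ |1+7/20x|<|1−13/20x| ∀x<0 ⇒ unbounded interval.

interval (−∞, 0).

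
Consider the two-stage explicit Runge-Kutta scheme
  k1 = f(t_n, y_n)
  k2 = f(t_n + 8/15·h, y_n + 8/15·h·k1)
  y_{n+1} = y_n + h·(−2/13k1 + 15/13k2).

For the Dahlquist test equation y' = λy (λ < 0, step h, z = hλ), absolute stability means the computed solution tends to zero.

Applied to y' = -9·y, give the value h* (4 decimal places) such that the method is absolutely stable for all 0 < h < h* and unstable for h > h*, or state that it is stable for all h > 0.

On y'=λy, z=hλ:
  k1=λy_n ⇒ h·k1=z·y_n;  k2=λ(1+8/15z)y_n ⇒ h·k2=z(1+8/15z)y_n
  y_{n+1}/y_n = 1 − 2/13z + 15/13z(1+8/15z) = 1 + z + 8/13z²
  so R(z) = 1 + z + 8/13z².

Find x<0 with |R(x)|<1.
x=-0.65: |R|=0.6100
R=1: x+8/13x²=0 ⇒ x=−13/8=-1.6250; min R=1−1/(4·8/13)=0.5938>−1
Confirm numerically:
  x=-1.475: |R|=0.86385 <1
  x=-1.349: |R|=0.77088 <1
  x=-0.820: |R|=0.59378 <1
  x=-1.787: |R|=1.17815 >1
  x=-1.730: |R|=1.11178 >1
  x=-1.697: |R|=1.07519 >1
Interval (-1.6250, 0).

(-1.6250,0); λ=-9 ⇒ h* = (13/8)/9 = 0.1806.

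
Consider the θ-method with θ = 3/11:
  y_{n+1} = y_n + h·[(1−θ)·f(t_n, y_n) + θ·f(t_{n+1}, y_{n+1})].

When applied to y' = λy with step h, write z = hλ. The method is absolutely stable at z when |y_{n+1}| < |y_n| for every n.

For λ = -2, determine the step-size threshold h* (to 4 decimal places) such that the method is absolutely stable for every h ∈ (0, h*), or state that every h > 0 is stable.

(-4.4000,0); λ=-2 ⇒ h* = (22/5)/2 = 2.2000.

Set f=λy, z=hλ:
  y_{n+1} = y_n + z·[8/11·y_n + 3/11·y_{n+1}] ⇒ (1 − 3/11z)y_{n+1} = (1 + 8/11z)y_n
  ⇒ R(z) = (1 + 8/11z)/(1 − 3/11z).

Solve |R(x)|<1 on ℝ⁻.
x=-0.99: |R|=0.2205
R=−1: 1+8/11x = −1+3/11x ⇒ -5/11x=2 ⇒ x=2/(-5/11)=-4.4000
Confirm numerically:
  x=-2.764: |R|=0.57599 <1
  x=-2.715: |R|=0.55994 <1
  x=-2.070: |R|=0.32307 <1
  x=-4.911: |R|=1.09929 >1
  x=-4.793: |R|=1.07743 >1
  x=-4.445: |R|=1.00925 >1
So |R|<1 on (-4.4000, 0).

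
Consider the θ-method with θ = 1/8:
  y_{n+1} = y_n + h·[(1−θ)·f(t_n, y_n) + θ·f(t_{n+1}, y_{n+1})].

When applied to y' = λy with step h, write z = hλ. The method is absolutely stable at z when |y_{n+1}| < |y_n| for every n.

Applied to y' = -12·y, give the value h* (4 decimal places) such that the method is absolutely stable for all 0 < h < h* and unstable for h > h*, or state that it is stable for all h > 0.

Test eqn y'=λy, z=hλ:
  y_{n+1} = y_n + z·[7/8·y_n + 1/8·y_{n+1}] ⇒ (1 − 1/8z)y_{n+1} = (1 + 7/8z)y_n
  R(z) = (1 + 7/8z)/(1 − 1/8z).

Boundary: |R(x)|=1, x<0.
x=-0.41: |R|=0.6100
R=−1: 1+7/8x = −1+1/8x ⇒ -3/4x=2 ⇒ x=2/(-3/4)=-2.6667
Confirm numerically:
  x=-2.394: |R|=0.84260 <1
  x=-2.194: |R|=0.72180 <1
  x=-1.955: |R|=0.57107 <1
  x=-1.697: |R|=0.40002 <1
  x=-2.930: |R|=1.14456 >1
  x=-2.846: |R|=1.09921 >1
Interval (-2.6667, 0).

(-2.6667,0); λ=-12 ⇒ h* = (8/3)/12 = 0.2222.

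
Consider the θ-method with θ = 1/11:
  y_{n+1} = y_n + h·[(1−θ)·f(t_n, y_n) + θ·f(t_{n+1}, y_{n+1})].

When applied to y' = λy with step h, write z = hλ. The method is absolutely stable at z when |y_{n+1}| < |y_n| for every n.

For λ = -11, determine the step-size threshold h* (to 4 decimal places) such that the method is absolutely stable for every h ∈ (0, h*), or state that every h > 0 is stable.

Set f=λy, z=hλ:
  y_{n+1} = y_n + z·[10/11·y_n + 1/11·y_{n+1}] ⇒ (1 − 1/11z)y_{n+1} = (1 + 10/11z)y_n
  R(z) = (1 + 10/11z)/(1 − 1/11z).

Find x<0 with |R(x)|<1.
x=-0.64: |R|=0.3952
R=−1: 1+10/11x = −1+1/11x ⇒ -9/11x=2 ⇒ x=2/(-9/11)=-2.4444
Confirm numerically:
  x=-1.671: |R|=0.45064 <1
  x=-1.383: |R|=0.22854 <1
  x=-1.266: |R|=0.13533 <1
  x=-2.807: |R|=1.23633 >1
  x=-2.801: |R|=1.23252 >1
Stable set (-2.4444, 0).

(-2.4444,0); λ=-11 ⇒ h* = (22/9)/11 = 0.2222.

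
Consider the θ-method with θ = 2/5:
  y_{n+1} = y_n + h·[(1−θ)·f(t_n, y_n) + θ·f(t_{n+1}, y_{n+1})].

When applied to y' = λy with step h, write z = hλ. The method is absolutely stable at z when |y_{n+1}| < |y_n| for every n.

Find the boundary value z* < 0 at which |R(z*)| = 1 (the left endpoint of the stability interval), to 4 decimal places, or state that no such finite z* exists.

left endpoint -10.0000.

On y'=λy, z=hλ:
  y_{n+1} = y_n + z·[3/5·y_n + 2/5·y_{n+1}] ⇒ (1 − 2/5z)y_{n+1} = (1 + 3/5z)y_n
  Hence R(z) = (1 + 3/5z)/(1 − 2/5z).

Need |R(x)|<1, x<0.
x=-1.48: |R|=0.0704
R=−1: 1+3/5x = −1+2/5x ⇒ -1/5x=2 ⇒ x=2/(-1/5)=-10.0000
Confirm numerically:
  x=-9.454: |R|=0.97716 <1
  x=-8.411: |R|=0.92718 <1
  x=-6.179: |R|=0.77987 <1
  x=-4.664: |R|=0.62758 <1
  x=-10.495: |R|=1.01905 >1
  x=-10.185: |R|=1.00729 >1
  x=-10.116: |R|=1.00460 >1
Interval (-10.0000, 0).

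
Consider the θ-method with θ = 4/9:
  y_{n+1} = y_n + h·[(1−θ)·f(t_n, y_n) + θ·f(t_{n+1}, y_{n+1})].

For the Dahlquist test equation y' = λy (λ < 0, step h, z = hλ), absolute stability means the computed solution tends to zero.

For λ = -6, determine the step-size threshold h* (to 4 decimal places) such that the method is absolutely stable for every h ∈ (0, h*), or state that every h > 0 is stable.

Set f=λy, z=hλ:
  y_{n+1} = y_n + z·[5/9·y_n + 4/9·y_{n+1}] ⇒ (1 − 4/9z)y_{n+1} = (1 + 5/9z)y_n
  ⇒ R(z) = (1 + 5/9z)/(1 − 4/9z).

Boundary: |R(x)|=1, x<0.
x=-1.26: |R|=0.1923
R=−1: 1+5/9x = −1+4/9x ⇒ -1/9x=2 ⇒ x=2/(-1/9)=-18.0000
Confirm numerically:
  x=-14.553: |R|=0.94871 <1
  x=-13.724: |R|=0.93308 <1
  x=-11.486: |R|=0.88144 <1
  x=-7.633: |R|=0.73776 <1
  x=-18.510: |R|=1.00614 >1
  x=-18.372: |R|=1.00451 >1
  x=-18.062: |R|=1.00076 >1
Interval (-18.0000, 0).

(-18.0000,0); λ=-6 ⇒ h* = (18)/6 = 3.0000.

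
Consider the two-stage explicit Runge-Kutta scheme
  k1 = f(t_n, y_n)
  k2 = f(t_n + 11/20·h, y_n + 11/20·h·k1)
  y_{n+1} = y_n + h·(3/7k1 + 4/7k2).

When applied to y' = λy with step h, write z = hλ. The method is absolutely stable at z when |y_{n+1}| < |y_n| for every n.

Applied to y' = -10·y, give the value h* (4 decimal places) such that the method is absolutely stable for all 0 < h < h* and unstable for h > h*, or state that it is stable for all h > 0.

On y'=λy, z=hλ:
  k1=λy_n ⇒ h·k1=z·y_n;  k2=λ(1+11/20z)y_n ⇒ h·k2=z(1+11/20z)y_n
  y_{n+1}/y_n = 1 + 3/7z + 4/7z(1+11/20z) = 1 + z + 11/35z²
  Hence R(z) = 1 + z + 11/35z².

Need |R(x)|<1, x<0.
x=-1.17: |R|=0.2602
R=1: x+11/35x²=0 ⇒ x=−35/11=-3.1818; min R=1−1/(4·11/35)=0.2045>−1
Confirm numerically:
  x=-3.026: |R|=0.85181 <1
  x=-2.247: |R|=0.33983 <1
  x=-1.806: |R|=0.21909 <1
  x=-3.680: |R|=1.57618 >1
  x=-3.625: |R|=1.50491 >1
  x=-3.542: |R|=1.40095 >1
So |R|<1 on (-3.1818, 0).

(-3.1818,0); λ=-10 ⇒ h* = (35/11)/10 = 0.3182.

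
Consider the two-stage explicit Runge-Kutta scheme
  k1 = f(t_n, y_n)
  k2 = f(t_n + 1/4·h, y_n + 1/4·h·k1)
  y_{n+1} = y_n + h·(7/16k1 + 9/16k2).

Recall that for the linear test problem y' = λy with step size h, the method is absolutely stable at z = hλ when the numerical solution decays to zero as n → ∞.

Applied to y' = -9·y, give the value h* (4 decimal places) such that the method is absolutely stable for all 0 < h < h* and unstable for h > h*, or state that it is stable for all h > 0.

Set f=λy, z=hλ:
  k1=λy_n ⇒ h·k1=z·y_n;  k2=λ(1+1/4z)y_n ⇒ h·k2=z(1+1/4z)y_n
  y_{n+1}/y_n = 1 + 7/16z + 9/16z(1+1/4z) = 1 + z + 9/64z²
  ⇒ R(z) = 1 + z + 9/64z².

Boundary: |R(x)|=1, x<0.
x=-1.46: |R|=0.1602
R=1: x+9/64x²=0 ⇒ x=−64/9=-7.1111; min R=1−1/(4·9/64)=-0.7778>−1
Confirm numerically:
  x=-4.821: |R|=0.55259 <1
  x=-3.923: |R|=0.75879 <1
  x=-3.587: |R|=0.77764 <1
  x=-3.244: |R|=0.76413 <1
  x=-7.660: |R|=1.59126 >1
  x=-7.466: |R|=1.37260 >1
Stable set (-7.1111, 0).

(-7.1111,0); λ=-9 ⇒ h* = (64/9)/9 = 0.7901.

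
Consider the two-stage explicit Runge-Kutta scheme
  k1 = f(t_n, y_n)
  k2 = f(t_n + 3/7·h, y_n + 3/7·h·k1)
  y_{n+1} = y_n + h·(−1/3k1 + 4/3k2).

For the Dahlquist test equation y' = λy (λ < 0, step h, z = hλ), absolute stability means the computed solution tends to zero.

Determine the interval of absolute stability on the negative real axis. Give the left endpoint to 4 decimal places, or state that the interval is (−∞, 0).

Set f=λy, z=hλ:
  k1=λy_n ⇒ h·k1=z·y_n;  k2=λ(1+3/7z)y_n ⇒ h·k2=z(1+3/7z)y_n
  y_{n+1}/y_n = 1 − 1/3z + 4/3z(1+3/7z) = 1 + z + 4/7z²
  ⇒ R(z) = 1 + z + 4/7z².

Need |R(x)|<1, x<0.
x=-1.4: |R|=0.7200
R=1: x+4/7x²=0 ⇒ x=−7/4=-1.7500; min R=1−1/(4·4/7)=0.5625>−1
Confirm numerically:
  x=-1.523: |R|=0.80245 <1
  x=-1.116: |R|=0.59569 <1
  x=-1.023: |R|=0.57502 <1
  x=-2.223: |R|=1.60085 >1
  x=-2.074: |R|=1.38399 >1
So |R|<1 on (-1.7500, 0).

z∈(-1.7500,0).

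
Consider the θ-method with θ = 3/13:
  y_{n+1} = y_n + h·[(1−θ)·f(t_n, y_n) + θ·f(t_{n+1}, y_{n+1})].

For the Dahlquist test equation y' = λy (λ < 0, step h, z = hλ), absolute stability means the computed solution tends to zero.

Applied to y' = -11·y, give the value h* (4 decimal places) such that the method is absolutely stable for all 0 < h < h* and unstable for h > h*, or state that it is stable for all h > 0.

On y'=λy, z=hλ:
  y_{n+1} = y_n + z·[10/13·y_n + 3/13·y_{n+1}] ⇒ (1 − 3/13z)y_{n+1} = (1 + 10/13z)y_n
  ⇒ R(z) = (1 + 10/13z)/(1 − 3/13z).

Need |R(x)|<1, x<0.
x=-1.6: |R|=0.1685
R=−1: 1+10/13x = −1+3/13x ⇒ -7/13x=2 ⇒ x=2/(-7/13)=-3.7143
Confirm numerically:
  x=-3.394: |R|=0.90329 <1
  x=-2.088: |R|=0.40905 <1
  x=-1.863: |R|=0.30287 <1
  x=-4.224: |R|=1.13898 >1
  x=-4.080: |R|=1.10143 >1
  x=-3.872: |R|=1.04485 >1
So |R|<1 on (-3.7143, 0).

(-3.7143,0); λ=-11 ⇒ h* = (26/7)/11 = 0.3377.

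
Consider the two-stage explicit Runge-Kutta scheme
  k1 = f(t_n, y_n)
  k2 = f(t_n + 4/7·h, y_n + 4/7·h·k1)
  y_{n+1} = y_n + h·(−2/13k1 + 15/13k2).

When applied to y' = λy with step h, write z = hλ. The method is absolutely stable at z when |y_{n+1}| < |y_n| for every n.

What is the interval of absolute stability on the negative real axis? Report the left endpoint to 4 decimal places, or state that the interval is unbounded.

With y'=λy (z=hλ):
  k1=λy_n ⇒ h·k1=z·y_n;  k2=λ(1+4/7z)y_n ⇒ h·k2=z(1+4/7z)y_n
  y_{n+1}/y_n = 1 − 2/13z + 15/13z(1+4/7z) = 1 + z + 60/91z²
  so R(z) = 1 + z + 60/91z².

Find x<0 with |R(x)|<1.
x=-1.15: |R|=0.7220
R=1: x+60/91x²=0 ⇒ x=−91/60=-1.5167; min R=1−1/(4·60/91)=0.6208>−1
Confirm numerically:
  x=-1.407: |R|=0.89826 <1
  x=-1.059: |R|=0.68044 <1
  x=-0.862: |R|=0.62792 <1
  x=-1.964: |R|=1.57927 >1
  x=-1.829: |R|=1.37665 >1
  x=-1.594: |R|=1.08128 >1
Interval (-1.5167, 0).

(-1.5167, 0).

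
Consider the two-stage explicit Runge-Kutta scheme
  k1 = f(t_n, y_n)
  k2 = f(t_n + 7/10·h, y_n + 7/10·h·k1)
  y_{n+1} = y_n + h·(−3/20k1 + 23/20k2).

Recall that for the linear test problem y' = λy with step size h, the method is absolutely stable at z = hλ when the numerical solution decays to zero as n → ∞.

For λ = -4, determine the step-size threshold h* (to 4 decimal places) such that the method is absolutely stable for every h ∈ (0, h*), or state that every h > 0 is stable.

Test eqn y'=λy, z=hλ:
  k1=λy_n ⇒ h·k1=z·y_n;  k2=λ(1+7/10z)y_n ⇒ h·k2=z(1+7/10z)y_n
  y_{n+1}/y_n = 1 − 3/20z + 23/20z(1+7/10z) = 1 + z + 161/200z²
  R(z) = 1 + z + 161/200z².

Boundary: |R(x)|=1, x<0.
x=-0.68: |R|=0.6922
R=1: x+161/200x²=0 ⇒ x=−200/161=-1.2422; min R=1−1/(4·161/200)=0.6894>−1
Confirm numerically:
  x=-1.211: |R|=0.96955 <1
  x=-0.826: |R|=0.72323 <1
  x=-0.821: |R|=0.72160 <1
  x=-0.644: |R|=0.68986 <1
  x=-1.595: |R|=1.45294 >1
  x=-1.401: |R|=1.17905 >1
Interval (-1.2422, 0).

(-1.2422,0); λ=-4 ⇒ h* = (200/161)/4 = 0.3106.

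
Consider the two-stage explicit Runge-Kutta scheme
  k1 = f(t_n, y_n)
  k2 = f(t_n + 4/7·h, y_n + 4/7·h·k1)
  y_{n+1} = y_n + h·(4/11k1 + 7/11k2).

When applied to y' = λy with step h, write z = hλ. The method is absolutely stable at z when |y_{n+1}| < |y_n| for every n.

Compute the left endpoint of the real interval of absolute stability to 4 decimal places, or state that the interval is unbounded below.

left endpoint -2.7500.

With y'=λy (z=hλ):
  k1=λy_n ⇒ h·k1=z·y_n;  k2=λ(1+4/7z)y_n ⇒ h·k2=z(1+4/7z)y_n
  y_{n+1}/y_n = 1 + 4/11z + 7/11z(1+4/7z) = 1 + z + 4/11z²
  R(z) = 1 + z + 4/11z².

Solve |R(x)|<1 on ℝ⁻.
x=-0.6: |R|=0.5309
R=1: x+4/11x²=0 ⇒ x=−11/4=-2.7500; min R=1−1/(4·4/11)=0.3125>−1
Confirm numerically:
  x=-2.028: |R|=0.46756 <1
  x=-1.749: |R|=0.36336 <1
  x=-1.246: |R|=0.31855 <1
  x=-3.010: |R|=1.28458 >1
  x=-2.948: |R|=1.21226 >1
  x=-2.858: |R|=1.11224 >1
So |R|<1 on (-2.7500, 0).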